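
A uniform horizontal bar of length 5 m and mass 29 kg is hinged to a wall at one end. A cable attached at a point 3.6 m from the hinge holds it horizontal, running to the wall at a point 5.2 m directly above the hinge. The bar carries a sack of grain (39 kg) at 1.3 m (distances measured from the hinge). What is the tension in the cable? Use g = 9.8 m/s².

About the hinge:
Beam weight: 29 × 9.8 = 284.2 N down at 2.5 m → arm 2.5 m, τ = 284.2 × 2.5 = 710.5 N·m clockwise.
Sack of grain: 39 × 9.8 = 382.2 N down at 1.3 m → arm 1.3 m, τ = 382.2 × 1.3 = 496.9 N·m clockwise.
Total clockwise load moment = 1207 N·m.
The cable tension T acts at 3.6 m; only its component perpendicular to the bar, T sinθ, produces torque. sinθ = h/√(h²+d²) = 5.2/√(5.2²+3.6²) = 0.8222.
Balancing moments: T × 3.6 × 0.8222 = 1207, giving T = 1207 / 2.96 = 408 N.

T ≈ 408 N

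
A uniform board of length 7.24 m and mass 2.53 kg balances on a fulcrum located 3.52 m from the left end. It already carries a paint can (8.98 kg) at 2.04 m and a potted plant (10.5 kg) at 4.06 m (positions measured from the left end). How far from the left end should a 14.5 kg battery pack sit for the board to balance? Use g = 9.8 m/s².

x ≈ 4.03 m from the left end

About the fulcrum (at 3.52 m from the left end):
Beam weight: 2.53 × 9.8 = 24.79 N down at 3.62 m → arm 0.1 m, τ = 24.79 × 0.1 = 2.479 N·m clockwise.
Paint can: 8.98 × 9.8 = 88 N down at 2.04 m → arm 1.48 m, τ = 88 × 1.48 = 130.2 N·m counterclockwise.
Potted plant: 10.5 × 9.8 = 102.9 N down at 4.06 m → arm 0.54 m, τ = 102.9 × 0.54 = 55.57 N·m clockwise.
Net moment of existing loads = 72.15 N·m counterclockwise.
The battery pack weighs 14.5 × 9.8 = 142.1 N and must supply an equal clockwise moment, so its lever arm about the fulcrum is 72.15 / 142.1 = 0.508 m.
That puts it at 3.52 + 0.508 = 4.03 m from the left end.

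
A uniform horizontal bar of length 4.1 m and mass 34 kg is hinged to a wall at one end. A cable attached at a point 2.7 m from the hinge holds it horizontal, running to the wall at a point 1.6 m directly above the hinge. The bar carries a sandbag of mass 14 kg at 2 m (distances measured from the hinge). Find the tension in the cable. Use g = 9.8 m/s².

Choose the hinge as the axis so the unknown hinge reaction has zero arm there.
Beam weight: 34 × 9.8 = 333.2 N down at 2.05 m → arm 2.05 m, τ = 333.2 × 2.05 = 683.1 N·m clockwise.
Sandbag: 14 × 9.8 = 137.2 N down at 2 m → arm 2 m, τ = 137.2 × 2 = 274.4 N·m clockwise.
Total clockwise load moment = 957.5 N·m.
The cable tension T acts at 2.7 m; only its component perpendicular to the bar, T sinθ, produces torque. sinθ = h/√(h²+d²) = 1.6/√(1.6²+2.7²) = 0.5098.
Στ = 0 ⇒ T × 2.7 × 0.5098 = 957.5 ⇒ T = 957.5 / 1.376 = 696 N.

T ≈ 696 N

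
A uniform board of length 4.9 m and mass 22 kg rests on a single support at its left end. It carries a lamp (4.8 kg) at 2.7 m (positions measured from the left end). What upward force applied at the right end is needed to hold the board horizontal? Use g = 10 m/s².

Sum moments about the left end (the unknown pivot reaction has zero arm there).
Beam weight: 22 × 10 = 220 N down at 2.45 m → arm 2.45 m, τ = 220 × 2.45 = 539 N·m clockwise.
Lamp: 4.8 × 10 = 48 N down at 2.7 m → arm 2.7 m, τ = 48 × 2.7 = 129.6 N·m clockwise.
Net moment of the loads = 668.6 N·m clockwise.
The upward force F acts at the right end, arm 4.9 m, giving F × 4.9 counterclockwise.
Balancing moments: F × 4.9 = 668.6, giving F = 668.6 / 4.9 = 136 N.

F ≈ 136 N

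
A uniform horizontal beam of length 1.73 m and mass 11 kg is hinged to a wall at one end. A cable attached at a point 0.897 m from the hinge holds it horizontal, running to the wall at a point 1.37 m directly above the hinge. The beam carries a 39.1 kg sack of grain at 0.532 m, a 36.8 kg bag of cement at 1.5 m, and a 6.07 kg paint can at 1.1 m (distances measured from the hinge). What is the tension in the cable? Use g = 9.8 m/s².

T ≈ 1200 N

About the hinge:
Beam weight: 11 × 9.8 = 107.8 N down at 0.865 m → arm 0.865 m, τ = 107.8 × 0.865 = 93.25 N·m clockwise.
Sack of grain: 39.1 × 9.8 = 383.2 N down at 0.532 m → arm 0.532 m, τ = 383.2 × 0.532 = 203.9 N·m clockwise.
Bag of cement: 36.8 × 9.8 = 360.6 N down at 1.5 m → arm 1.5 m, τ = 360.6 × 1.5 = 540.9 N·m clockwise.
Paint can: 6.07 × 9.8 = 59.49 N down at 1.1 m → arm 1.1 m, τ = 59.49 × 1.1 = 65.44 N·m clockwise.
Total clockwise load moment = 903.5 N·m.
The cable tension T acts at 0.897 m; only its component perpendicular to the beam, T sinθ, produces torque. sinθ = h/√(h²+d²) = 1.37/√(1.37²+0.897²) = 0.8366.
For rotational equilibrium, T × 0.897 × 0.8366 = 903.5, so T = 903.5 / 0.7504 = 1200 N.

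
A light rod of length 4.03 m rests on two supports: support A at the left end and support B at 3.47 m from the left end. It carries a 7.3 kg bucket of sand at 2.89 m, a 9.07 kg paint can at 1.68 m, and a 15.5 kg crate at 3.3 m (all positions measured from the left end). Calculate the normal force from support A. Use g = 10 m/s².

R_A ≈ 66.6 N

Taking torques about support B:
Bucket of sand: 7.3 × 10 = 73 N down at 2.89 m → arm 0.58 m, τ = 73 × 0.58 = 42.34 N·m counterclockwise.
Paint can: 9.07 × 10 = 90.7 N down at 1.68 m → arm 1.79 m, τ = 90.7 × 1.79 = 162.4 N·m counterclockwise.
Crate: 15.5 × 10 = 155 N down at 3.3 m → arm 0.17 m, τ = 155 × 0.17 = 26.35 N·m counterclockwise.
Net load moment about support B = 231.1 N·m counterclockwise.
Reaction R at support A is upward at 0 m, arm 3.47 m → moment R × 3.47 clockwise.
Balancing moments: R × 3.47 = 231.1, giving R = 66.6 N.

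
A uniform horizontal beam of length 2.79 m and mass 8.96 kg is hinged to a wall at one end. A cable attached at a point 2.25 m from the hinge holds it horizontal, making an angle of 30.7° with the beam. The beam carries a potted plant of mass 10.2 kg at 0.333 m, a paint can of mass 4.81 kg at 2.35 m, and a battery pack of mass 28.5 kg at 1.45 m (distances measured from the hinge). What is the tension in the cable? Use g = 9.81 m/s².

T ≈ 585 N

Take moments about the hinge.
Beam weight: 8.96 × 9.81 = 87.9 N down at 1.395 m → arm 1.395 m, τ = 87.9 × 1.395 = 122.6 N·m clockwise.
Potted plant: 10.2 × 9.81 = 100.1 N down at 0.333 m → arm 0.333 m, τ = 100.1 × 0.333 = 33.33 N·m clockwise.
Paint can: 4.81 × 9.81 = 47.19 N down at 2.35 m → arm 2.35 m, τ = 47.19 × 2.35 = 110.9 N·m clockwise.
Battery pack: 28.5 × 9.81 = 279.6 N down at 1.45 m → arm 1.45 m, τ = 279.6 × 1.45 = 405.4 N·m clockwise.
Total clockwise load moment = 672.2 N·m.
The cable tension T acts at 2.25 m; only its component perpendicular to the beam, T sinθ, produces torque. sin 30.7° = 0.5105.
Setting net torque to zero: T × 2.25 × 0.5105 = 672.2 → T = 672.2 / 1.149 = 585 N.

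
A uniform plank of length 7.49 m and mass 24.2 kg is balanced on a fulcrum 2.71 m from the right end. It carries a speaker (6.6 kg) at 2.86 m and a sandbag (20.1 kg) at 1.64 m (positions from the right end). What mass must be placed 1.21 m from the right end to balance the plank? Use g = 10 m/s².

Taking torques about the fulcrum (at 2.71 m from the right end):
Beam weight: 24.2 × 10 = 242 N down at 3.745 m → arm 1.035 m, τ = 242 × 1.035 = 250.5 N·m counterclockwise.
Speaker: 6.6 × 10 = 66 N down at 2.86 m → arm 0.15 m, τ = 66 × 0.15 = 9.9 N·m counterclockwise.
Sandbag: 20.1 × 10 = 201 N down at 1.64 m → arm 1.07 m, τ = 201 × 1.07 = 215.1 N·m clockwise.
Net moment of known loads = 45.3 N·m counterclockwise.
An unknown mass m at 1.21 m has arm 1.5 m; its moment is m·g·1.5 clockwise.
Setting net torque to zero: m × 10 × 1.5 = 45.3 → m = 45.3 / (10 × 1.5) = 3.02 kg.

m ≈ 3.02 kg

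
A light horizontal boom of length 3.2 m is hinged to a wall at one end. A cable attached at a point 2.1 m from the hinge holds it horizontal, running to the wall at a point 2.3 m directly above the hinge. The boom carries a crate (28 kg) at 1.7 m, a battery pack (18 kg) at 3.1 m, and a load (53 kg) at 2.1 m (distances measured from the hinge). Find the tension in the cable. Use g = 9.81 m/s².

T ≈ 1360 N

Choose the hinge as the axis so the unknown hinge reaction has zero arm there.
Crate: 28 × 9.81 = 274.7 N down at 1.7 m → arm 1.7 m, τ = 274.7 × 1.7 = 467 N·m clockwise.
Battery pack: 18 × 9.81 = 176.6 N down at 3.1 m → arm 3.1 m, τ = 176.6 × 3.1 = 547.5 N·m clockwise.
Load: 53 × 9.81 = 519.9 N down at 2.1 m → arm 2.1 m, τ = 519.9 × 2.1 = 1092 N·m clockwise.
Total clockwise load moment = 2106 N·m.
The cable tension T acts at 2.1 m; only its component perpendicular to the boom, T sinθ, produces torque. sinθ = h/√(h²+d²) = 2.3/√(2.3²+2.1²) = 0.7385.
Balancing moments: T × 2.1 × 0.7385 = 2106, giving T = 2106 / 1.551 = 1360 N.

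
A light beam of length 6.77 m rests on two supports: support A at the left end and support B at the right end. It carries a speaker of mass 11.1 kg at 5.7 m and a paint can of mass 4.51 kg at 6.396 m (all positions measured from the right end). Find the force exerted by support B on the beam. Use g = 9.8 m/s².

R_B ≈ 19.6 N

Choose support A as the axis so its reaction then has zero moment arm.
Speaker: 11.1 × 9.8 = 108.8 N down at 5.7 m → arm 1.07 m, τ = 108.8 × 1.07 = 116.4 N·m clockwise.
Paint can: 4.51 × 9.8 = 44.2 N down at 6.396 m → arm 0.374 m, τ = 44.2 × 0.374 = 16.53 N·m clockwise.
Net load moment about support A = 132.9 N·m clockwise.
Reaction R at support B is upward at 0 m, arm 6.77 m → moment R × 6.77 counterclockwise.
For rotational equilibrium, R × 6.77 = 132.9, so R = 19.6 N.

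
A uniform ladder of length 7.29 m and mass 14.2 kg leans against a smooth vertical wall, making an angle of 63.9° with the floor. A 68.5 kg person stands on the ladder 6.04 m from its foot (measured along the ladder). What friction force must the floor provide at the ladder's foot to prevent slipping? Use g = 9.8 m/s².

f ≈ 307 N

Taking torques about the foot of the ladder:
Ladder weight 14.2×9.8 = 139.2 N acts at 3.645 m along the ladder; its horizontal arm is 3.645·cos63.9° = 1.604 m → τ = 223.3 N·m clockwise.
Person: 68.5×9.8 = 671.3 N at 6.04 m → arm 2.657 m → τ = 1784 N·m clockwise.
Wall normal N acts horizontally at the top; its moment arm is the height L sinθ = 7.29·sin63.9° = 6.547 m, counterclockwise.
Στ = 0 ⇒ N × 6.547 = 2007 ⇒ N = 307 N.
ΣFx = 0: friction at the foot balances the wall's push, so f = N_wall = 307 N.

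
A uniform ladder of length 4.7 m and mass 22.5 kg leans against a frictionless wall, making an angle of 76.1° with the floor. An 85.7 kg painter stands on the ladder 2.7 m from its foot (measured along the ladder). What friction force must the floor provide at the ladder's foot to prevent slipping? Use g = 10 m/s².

About the foot of the ladder:
Ladder weight 22.5×10 = 225 N acts at 2.35 m along the ladder; its horizontal arm is 2.35·cos76.1° = 0.5645 m → τ = 127 N·m clockwise.
Painter: 85.7×10 = 857 N at 2.7 m → arm 0.6486 m → τ = 555.9 N·m clockwise.
Wall normal N acts horizontally at the top; its moment arm is the height L sinθ = 4.7·sin76.1° = 4.562 m, counterclockwise.
For rotational equilibrium, N × 4.562 = 682.9, so N = 150 N.
ΣFx = 0: friction at the foot balances the wall's push, so f = N_wall = 150 N.

f ≈ 150 N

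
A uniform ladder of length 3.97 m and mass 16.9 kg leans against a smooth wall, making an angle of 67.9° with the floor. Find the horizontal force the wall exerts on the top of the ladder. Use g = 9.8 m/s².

Choose the foot of the ladder as the axis so the floor normal and friction both act there and drop out.
Ladder weight 16.9×9.8 = 165.6 N acts at 1.985 m along the ladder; its horizontal arm is 1.985·cos67.9° = 0.7468 m → τ = 123.7 N·m clockwise.
Wall normal N acts horizontally at the top; its moment arm is the height L sinθ = 3.97·sin67.9° = 3.678 m, counterclockwise.
For rotational equilibrium, N × 3.678 = 123.7, so N = 33.6 N.

N_wall ≈ 33.6 N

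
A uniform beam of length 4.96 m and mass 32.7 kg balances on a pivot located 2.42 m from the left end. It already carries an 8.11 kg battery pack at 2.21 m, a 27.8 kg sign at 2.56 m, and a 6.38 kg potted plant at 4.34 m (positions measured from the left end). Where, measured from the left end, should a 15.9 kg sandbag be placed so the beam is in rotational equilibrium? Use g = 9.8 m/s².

Choose the pivot (at 2.42 m from the left end) as the axis so the support reaction has zero arm there.
Beam weight: 32.7 × 9.8 = 320.5 N down at 2.48 m → arm 0.06 m, τ = 320.5 × 0.06 = 19.23 N·m clockwise.
Battery pack: 8.11 × 9.8 = 79.48 N down at 2.21 m → arm 0.21 m, τ = 79.48 × 0.21 = 16.69 N·m counterclockwise.
Sign: 27.8 × 9.8 = 272.4 N down at 2.56 m → arm 0.14 m, τ = 272.4 × 0.14 = 38.14 N·m clockwise.
Potted plant: 6.38 × 9.8 = 62.52 N down at 4.34 m → arm 1.92 m, τ = 62.52 × 1.92 = 120 N·m clockwise.
Net moment of existing loads = 160.7 N·m clockwise.
The sandbag weighs 15.9 × 9.8 = 155.8 N and must supply an equal counterclockwise moment, so its lever arm about the pivot is 160.7 / 155.8 = 1.03 m.
That puts it at 2.42 − 1.03 = 1.39 m from the left end.

x ≈ 1.39 m from the left end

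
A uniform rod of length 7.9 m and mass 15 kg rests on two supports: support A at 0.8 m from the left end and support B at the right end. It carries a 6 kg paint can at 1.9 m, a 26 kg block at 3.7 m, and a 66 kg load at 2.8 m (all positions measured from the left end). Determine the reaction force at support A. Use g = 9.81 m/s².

Sum moments about support B (its reaction then has zero moment arm).
Beam weight: 15 × 9.81 = 147.2 N down at 3.95 m → arm 3.95 m, τ = 147.2 × 3.95 = 581.4 N·m counterclockwise.
Paint can: 6 × 9.81 = 58.86 N down at 1.9 m → arm 6 m, τ = 58.86 × 6 = 353.2 N·m counterclockwise.
Block: 26 × 9.81 = 255.1 N down at 3.7 m → arm 4.2 m, τ = 255.1 × 4.2 = 1071 N·m counterclockwise.
Load: 66 × 9.81 = 647.5 N down at 2.8 m → arm 5.1 m, τ = 647.5 × 5.1 = 3302 N·m counterclockwise.
Net load moment about support B = 5308 N·m counterclockwise.
Reaction R at support A is upward at 0.8 m, arm 7.1 m → moment R × 7.1 clockwise.
Στ = 0 ⇒ R × 7.1 = 5308 ⇒ R = 748 N.

R_A ≈ 748 N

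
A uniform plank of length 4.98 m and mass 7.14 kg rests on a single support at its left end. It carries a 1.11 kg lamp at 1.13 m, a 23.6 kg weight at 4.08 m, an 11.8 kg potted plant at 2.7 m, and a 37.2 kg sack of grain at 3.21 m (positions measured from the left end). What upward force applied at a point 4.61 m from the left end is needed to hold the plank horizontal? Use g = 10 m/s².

F ≈ 578 N

Choose the left end as the axis so the unknown pivot reaction has zero arm there.
Beam weight: 7.14 × 10 = 71.4 N down at 2.49 m → arm 2.49 m, τ = 71.4 × 2.49 = 177.8 N·m clockwise.
Lamp: 1.11 × 10 = 11.1 N down at 1.13 m → arm 1.13 m, τ = 11.1 × 1.13 = 12.54 N·m clockwise.
Weight: 23.6 × 10 = 236 N down at 4.08 m → arm 4.08 m, τ = 236 × 4.08 = 962.9 N·m clockwise.
Potted plant: 11.8 × 10 = 118 N down at 2.7 m → arm 2.7 m, τ = 118 × 2.7 = 318.6 N·m clockwise.
Sack of grain: 37.2 × 10 = 372 N down at 3.21 m → arm 3.21 m, τ = 372 × 3.21 = 1194 N·m clockwise.
Net moment of the loads = 2666 N·m clockwise.
The upward force F acts at a point 4.61 m from the left end, arm 4.61 m, giving F × 4.61 counterclockwise.
Balancing moments: F × 4.61 = 2666, giving F = 2666 / 4.61 = 578 N.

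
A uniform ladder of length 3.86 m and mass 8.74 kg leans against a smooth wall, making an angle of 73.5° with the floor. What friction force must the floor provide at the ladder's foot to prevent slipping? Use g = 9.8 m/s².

Take moments about the foot of the ladder.
Ladder weight 8.74×9.8 = 85.65 N acts at 1.93 m along the ladder; its horizontal arm is 1.93·cos73.5° = 0.5481 m → τ = 46.94 N·m clockwise.
Wall normal N acts horizontally at the top; its moment arm is the height L sinθ = 3.86·sin73.5° = 3.701 m, counterclockwise.
Setting net torque to zero: N × 3.701 = 46.94 → N = 12.7 N.
ΣFx = 0: friction at the foot balances the wall's push, so f = N_wall = 12.7 N.

f ≈ 12.7 N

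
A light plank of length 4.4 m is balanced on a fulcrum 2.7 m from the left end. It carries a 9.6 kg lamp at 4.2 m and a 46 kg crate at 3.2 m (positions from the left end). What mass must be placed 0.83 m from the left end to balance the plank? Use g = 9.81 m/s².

m ≈ 20 kg

Taking torques about the fulcrum (at 2.7 m from the left end):
Lamp: 9.6 × 9.81 = 94.18 N down at 4.2 m → arm 1.5 m, τ = 94.18 × 1.5 = 141.3 N·m clockwise.
Crate: 46 × 9.81 = 451.3 N down at 3.2 m → arm 0.5 m, τ = 451.3 × 0.5 = 225.7 N·m clockwise.
Net moment of known loads = 367 N·m clockwise.
An unknown mass m at 0.83 m has arm 1.87 m; its moment is m·g·1.87 counterclockwise.
Setting net torque to zero: m × 9.81 × 1.87 = 367 → m = 367 / (9.81 × 1.87) = 20 kg.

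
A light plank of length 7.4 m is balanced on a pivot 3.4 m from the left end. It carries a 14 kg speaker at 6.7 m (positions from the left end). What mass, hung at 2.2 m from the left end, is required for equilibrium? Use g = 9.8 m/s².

About the pivot (at 3.4 m from the left end):
Speaker: 14 × 9.8 = 137.2 N down at 6.7 m → arm 3.3 m, τ = 137.2 × 3.3 = 452.8 N·m clockwise.
Net moment of known loads = 452.8 N·m clockwise.
An unknown mass m at 2.2 m has arm 1.2 m; its moment is m·g·1.2 counterclockwise.
Balancing moments: m × 9.8 × 1.2 = 452.8, giving m = 452.8 / (9.8 × 1.2) = 38.5 kg.

m ≈ 38.5 kg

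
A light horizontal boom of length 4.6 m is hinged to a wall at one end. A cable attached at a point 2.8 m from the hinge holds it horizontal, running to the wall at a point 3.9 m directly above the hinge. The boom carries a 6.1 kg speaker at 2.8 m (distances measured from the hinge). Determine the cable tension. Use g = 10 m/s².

T ≈ 75.1 N

Sum moments about the hinge (the unknown hinge reaction has zero arm there).
Speaker: 6.1 × 10 = 61 N down at 2.8 m → arm 2.8 m, τ = 61 × 2.8 = 170.8 N·m clockwise.
Total clockwise load moment = 170.8 N·m.
The cable tension T acts at 2.8 m; only its component perpendicular to the boom, T sinθ, produces torque. sinθ = h/√(h²+d²) = 3.9/√(3.9²+2.8²) = 0.8123.
Στ = 0 ⇒ T × 2.8 × 0.8123 = 170.8 ⇒ T = 170.8 / 2.274 = 75.1 N.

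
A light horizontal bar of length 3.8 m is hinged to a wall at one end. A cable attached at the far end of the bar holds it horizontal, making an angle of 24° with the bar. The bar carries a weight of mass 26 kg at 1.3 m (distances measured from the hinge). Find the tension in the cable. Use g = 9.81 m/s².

Choose the hinge as the axis so the unknown hinge reaction has zero arm there.
Weight: 26 × 9.81 = 255.1 N down at 1.3 m → arm 1.3 m, τ = 255.1 × 1.3 = 331.6 N·m clockwise.
Total clockwise load moment = 331.6 N·m.
The cable tension T acts at 3.8 m; only its component perpendicular to the bar, T sinθ, produces torque. sin 24° = 0.4067.
For rotational equilibrium, T × 3.8 × 0.4067 = 331.6, so T = 331.6 / 1.545 = 215 N.

T ≈ 215 N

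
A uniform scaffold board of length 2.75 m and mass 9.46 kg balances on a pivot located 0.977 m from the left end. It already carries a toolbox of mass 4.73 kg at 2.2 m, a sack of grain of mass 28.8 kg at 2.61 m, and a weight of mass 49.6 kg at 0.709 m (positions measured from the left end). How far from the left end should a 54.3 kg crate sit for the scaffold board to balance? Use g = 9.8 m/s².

x ≈ 0.18 m from the left end

Take moments about the pivot (at 0.977 m from the left end).
Beam weight: 9.46 × 9.8 = 92.71 N down at 1.375 m → arm 0.398 m, τ = 92.71 × 0.398 = 36.9 N·m clockwise.
Toolbox: 4.73 × 9.8 = 46.35 N down at 2.2 m → arm 1.223 m, τ = 46.35 × 1.223 = 56.69 N·m clockwise.
Sack of grain: 28.8 × 9.8 = 282.2 N down at 2.61 m → arm 1.633 m, τ = 282.2 × 1.633 = 460.8 N·m clockwise.
Weight: 49.6 × 9.8 = 486.1 N down at 0.709 m → arm 0.268 m, τ = 486.1 × 0.268 = 130.3 N·m counterclockwise.
Net moment of existing loads = 424.1 N·m clockwise.
The crate weighs 54.3 × 9.8 = 532.1 N and must supply an equal counterclockwise moment, so its lever arm about the pivot is 424.1 / 532.1 = 0.797 m.
That puts it at 0.977 − 0.797 = 0.18 m from the left end.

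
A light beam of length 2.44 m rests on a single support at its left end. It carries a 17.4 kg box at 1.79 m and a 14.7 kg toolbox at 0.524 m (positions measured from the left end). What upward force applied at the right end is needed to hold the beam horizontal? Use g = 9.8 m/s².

Taking torques about the left end:
Box: 17.4 × 9.8 = 170.5 N down at 1.79 m → arm 1.79 m, τ = 170.5 × 1.79 = 305.2 N·m clockwise.
Toolbox: 14.7 × 9.8 = 144.1 N down at 0.524 m → arm 0.524 m, τ = 144.1 × 0.524 = 75.51 N·m clockwise.
Net moment of the loads = 380.7 N·m clockwise.
The upward force F acts at the right end, arm 2.44 m, giving F × 2.44 counterclockwise.
Στ = 0 ⇒ F × 2.44 = 380.7 ⇒ F = 380.7 / 2.44 = 156 N.

F ≈ 156 N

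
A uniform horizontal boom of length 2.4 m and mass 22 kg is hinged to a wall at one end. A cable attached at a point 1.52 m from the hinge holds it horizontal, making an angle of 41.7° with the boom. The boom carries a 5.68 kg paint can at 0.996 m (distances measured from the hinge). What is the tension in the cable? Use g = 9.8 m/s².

Choose the hinge as the axis so the unknown hinge reaction has zero arm there.
Beam weight: 22 × 9.8 = 215.6 N down at 1.2 m → arm 1.2 m, τ = 215.6 × 1.2 = 258.7 N·m clockwise.
Paint can: 5.68 × 9.8 = 55.66 N down at 0.996 m → arm 0.996 m, τ = 55.66 × 0.996 = 55.44 N·m clockwise.
Total clockwise load moment = 314.1 N·m.
The cable tension T acts at 1.52 m; only its component perpendicular to the boom, T sinθ, produces torque. sin 41.7° = 0.6652.
Στ = 0 ⇒ T × 1.52 × 0.6652 = 314.1 ⇒ T = 314.1 / 1.011 = 311 N.

T ≈ 311 N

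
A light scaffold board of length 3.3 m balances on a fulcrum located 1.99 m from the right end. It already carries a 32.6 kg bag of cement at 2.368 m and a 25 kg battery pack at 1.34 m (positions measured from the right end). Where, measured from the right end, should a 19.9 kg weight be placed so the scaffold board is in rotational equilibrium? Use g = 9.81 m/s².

Sum moments about the fulcrum (at 1.99 m from the right end) (the support reaction has zero arm there).
Bag of cement: 32.6 × 9.81 = 319.8 N down at 2.368 m → arm 0.378 m, τ = 319.8 × 0.378 = 120.9 N·m counterclockwise.
Battery pack: 25 × 9.81 = 245.2 N down at 1.34 m → arm 0.65 m, τ = 245.2 × 0.65 = 159.4 N·m clockwise.
Net moment of existing loads = 38.5 N·m clockwise.
The weight weighs 19.9 × 9.81 = 195.2 N and must supply an equal counterclockwise moment, so its lever arm about the fulcrum is 38.5 / 195.2 = 0.197 m.
That puts it at 1.99 + 0.197 = 2.19 m from the right end.

x ≈ 2.19 m from the right end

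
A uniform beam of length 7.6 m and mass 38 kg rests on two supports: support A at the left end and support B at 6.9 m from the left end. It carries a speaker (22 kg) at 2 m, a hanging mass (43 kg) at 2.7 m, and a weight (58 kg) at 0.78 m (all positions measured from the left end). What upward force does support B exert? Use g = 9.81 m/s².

Taking torques about support A:
Beam weight: 38 × 9.81 = 372.8 N down at 3.8 m → arm 3.8 m, τ = 372.8 × 3.8 = 1417 N·m clockwise.
Speaker: 22 × 9.81 = 215.8 N down at 2 m → arm 2 m, τ = 215.8 × 2 = 431.6 N·m clockwise.
Hanging mass: 43 × 9.81 = 421.8 N down at 2.7 m → arm 2.7 m, τ = 421.8 × 2.7 = 1139 N·m clockwise.
Weight: 58 × 9.81 = 569 N down at 0.78 m → arm 0.78 m, τ = 569 × 0.78 = 443.8 N·m clockwise.
Net load moment about support A = 3431 N·m clockwise.
Reaction R at support B is upward at 6.9 m, arm 6.9 m → moment R × 6.9 counterclockwise.
Balancing moments: R × 6.9 = 3431, giving R = 497 N.

R_B ≈ 497 N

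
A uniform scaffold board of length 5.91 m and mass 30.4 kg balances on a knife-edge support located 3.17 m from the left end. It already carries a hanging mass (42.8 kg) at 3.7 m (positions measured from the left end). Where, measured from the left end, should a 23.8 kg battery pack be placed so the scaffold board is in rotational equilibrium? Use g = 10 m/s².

x ≈ 2.49 m from the left end

Sum moments about the knife-edge support (at 3.17 m from the left end) (the support reaction has zero arm there).
Beam weight: 30.4 × 10 = 304 N down at 2.955 m → arm 0.215 m, τ = 304 × 0.215 = 65.36 N·m counterclockwise.
Hanging mass: 42.8 × 10 = 428 N down at 3.7 m → arm 0.53 m, τ = 428 × 0.53 = 226.8 N·m clockwise.
Net moment of existing loads = 161.4 N·m clockwise.
The battery pack weighs 23.8 × 10 = 238 N and must supply an equal counterclockwise moment, so its lever arm about the knife-edge support is 161.4 / 238 = 0.678 m.
That puts it at 3.17 − 0.678 = 2.49 m from the left end.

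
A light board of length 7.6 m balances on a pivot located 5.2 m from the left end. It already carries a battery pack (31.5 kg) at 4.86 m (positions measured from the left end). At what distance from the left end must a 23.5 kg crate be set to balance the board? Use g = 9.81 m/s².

x ≈ 5.66 m from the left end

Taking torques about the pivot (at 5.2 m from the left end):
Battery pack: 31.5 × 9.81 = 309 N down at 4.86 m → arm 0.34 m, τ = 309 × 0.34 = 105.1 N·m counterclockwise.
Net moment of existing loads = 105.1 N·m counterclockwise.
The crate weighs 23.5 × 9.81 = 230.5 N and must supply an equal clockwise moment, so its lever arm about the pivot is 105.1 / 230.5 = 0.456 m.
That puts it at 5.2 + 0.456 = 5.66 m from the left end.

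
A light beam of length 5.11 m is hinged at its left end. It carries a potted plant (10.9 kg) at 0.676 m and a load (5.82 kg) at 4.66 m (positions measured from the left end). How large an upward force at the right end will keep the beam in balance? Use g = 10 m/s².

F ≈ 67.5 N

About the left end:
Potted plant: 10.9 × 10 = 109 N down at 0.676 m → arm 0.676 m, τ = 109 × 0.676 = 73.68 N·m clockwise.
Load: 5.82 × 10 = 58.2 N down at 4.66 m → arm 4.66 m, τ = 58.2 × 4.66 = 271.2 N·m clockwise.
Net moment of the loads = 344.9 N·m clockwise.
The upward force F acts at the right end, arm 5.11 m, giving F × 5.11 counterclockwise.
Setting net torque to zero: F × 5.11 = 344.9 → F = 344.9 / 5.11 = 67.5 N.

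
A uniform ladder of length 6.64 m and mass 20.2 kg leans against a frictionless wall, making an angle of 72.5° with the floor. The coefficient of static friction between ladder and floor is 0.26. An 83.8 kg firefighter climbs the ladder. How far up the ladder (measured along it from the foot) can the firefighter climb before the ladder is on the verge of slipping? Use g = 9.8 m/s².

d ≈ 6 m

Take moments about the foot of the ladder.
Ladder weight 20.2×9.8 = 198 N acts at 3.32 m along the ladder; its horizontal arm is 3.32·cos72.5° = 0.9983 m → τ = 197.7 N·m clockwise.
Firefighter weight 83.8×9.8 = 821.2 N at distance d → arm d·cos72.5° → τ = 821.2·d·0.3007 clockwise.
Wall normal N at the top has arm L sinθ = 6.333 m counterclockwise, so Στ = 0 gives N·6.333 = 197.7 + 246.9·d.
ΣFy = 0 ⇒ N_floor = 1019 N, so the maximum friction is μ_s·N_floor = 0.26×1019 = 264.9 N. ΣFx = 0 ⇒ N_wall = f, so at the slipping point N = 264.9 N.
Substituting: 264.9×6.333 = 197.7 + 246.9·d ⇒ d = (1678 − 197.7) / 246.9 = 6 m.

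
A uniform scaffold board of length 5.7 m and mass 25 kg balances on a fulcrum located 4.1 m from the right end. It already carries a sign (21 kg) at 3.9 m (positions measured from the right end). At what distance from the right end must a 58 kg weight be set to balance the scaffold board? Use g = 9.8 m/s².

x ≈ 4.71 m from the right end

Sum moments about the fulcrum (at 4.1 m from the right end) (the support reaction has zero arm there).
Beam weight: 25 × 9.8 = 245 N down at 2.85 m → arm 1.25 m, τ = 245 × 1.25 = 306.2 N·m clockwise.
Sign: 21 × 9.8 = 205.8 N down at 3.9 m → arm 0.2 m, τ = 205.8 × 0.2 = 41.16 N·m clockwise.
Net moment of existing loads = 347.4 N·m clockwise.
The weight weighs 58 × 9.8 = 568.4 N and must supply an equal counterclockwise moment, so its lever arm about the fulcrum is 347.4 / 568.4 = 0.611 m.
That puts it at 4.1 + 0.611 = 4.71 m from the right end.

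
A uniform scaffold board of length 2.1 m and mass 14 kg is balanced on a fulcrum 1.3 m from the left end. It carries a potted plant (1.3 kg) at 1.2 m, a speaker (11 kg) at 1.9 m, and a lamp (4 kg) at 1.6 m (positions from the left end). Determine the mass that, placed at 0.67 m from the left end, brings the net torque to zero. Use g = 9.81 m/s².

Choose the fulcrum (at 1.3 m from the left end) as the axis so the support reaction has zero arm there.
Beam weight: 14 × 9.81 = 137.3 N down at 1.05 m → arm 0.25 m, τ = 137.3 × 0.25 = 34.33 N·m counterclockwise.
Potted plant: 1.3 × 9.81 = 12.75 N down at 1.2 m → arm 0.1 m, τ = 12.75 × 0.1 = 1.275 N·m counterclockwise.
Speaker: 11 × 9.81 = 107.9 N down at 1.9 m → arm 0.6 m, τ = 107.9 × 0.6 = 64.74 N·m clockwise.
Lamp: 4 × 9.81 = 39.24 N down at 1.6 m → arm 0.3 m, τ = 39.24 × 0.3 = 11.77 N·m clockwise.
Net moment of known loads = 40.91 N·m clockwise.
An unknown mass m at 0.67 m has arm 0.63 m; its moment is m·g·0.63 counterclockwise.
Balancing moments: m × 9.81 × 0.63 = 40.91, giving m = 40.91 / (9.81 × 0.63) = 6.62 kg.

m ≈ 6.62 kg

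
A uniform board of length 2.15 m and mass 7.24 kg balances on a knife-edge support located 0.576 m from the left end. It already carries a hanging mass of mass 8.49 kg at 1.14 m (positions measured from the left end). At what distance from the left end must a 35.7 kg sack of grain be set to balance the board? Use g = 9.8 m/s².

x ≈ 0.341 m from the left end

Sum moments about the knife-edge support (at 0.576 m from the left end) (the support reaction has zero arm there).
Beam weight: 7.24 × 9.8 = 70.95 N down at 1.075 m → arm 0.499 m, τ = 70.95 × 0.499 = 35.4 N·m clockwise.
Hanging mass: 8.49 × 9.8 = 83.2 N down at 1.14 m → arm 0.564 m, τ = 83.2 × 0.564 = 46.92 N·m clockwise.
Net moment of existing loads = 82.32 N·m clockwise.
The sack of grain weighs 35.7 × 9.8 = 349.9 N and must supply an equal counterclockwise moment, so its lever arm about the knife-edge support is 82.32 / 349.9 = 0.235 m.
That puts it at 0.576 − 0.235 = 0.341 m from the left end.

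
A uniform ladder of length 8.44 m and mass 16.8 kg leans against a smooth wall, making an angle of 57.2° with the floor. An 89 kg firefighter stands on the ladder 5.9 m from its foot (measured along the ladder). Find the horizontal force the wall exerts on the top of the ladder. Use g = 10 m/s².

N_wall ≈ 455 N

Sum moments about the foot of the ladder (the floor normal and friction both act there and drop out).
Ladder weight 16.8×10 = 168 N acts at 4.22 m along the ladder; its horizontal arm is 4.22·cos57.2° = 2.286 m → τ = 384 N·m clockwise.
Firefighter: 89×10 = 890 N at 5.9 m → arm 3.196 m → τ = 2844 N·m clockwise.
Wall normal N acts horizontally at the top; its moment arm is the height L sinθ = 8.44·sin57.2° = 7.094 m, counterclockwise.
Setting net torque to zero: N × 7.094 = 3228 → N = 455 N.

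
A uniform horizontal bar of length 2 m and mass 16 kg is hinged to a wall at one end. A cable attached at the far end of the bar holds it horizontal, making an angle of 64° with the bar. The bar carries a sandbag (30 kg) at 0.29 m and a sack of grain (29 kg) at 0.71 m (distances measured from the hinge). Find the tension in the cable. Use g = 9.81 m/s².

T ≈ 247 N

About the hinge:
Beam weight: 16 × 9.81 = 157 N down at 1 m → arm 1 m, τ = 157 × 1 = 157 N·m clockwise.
Sandbag: 30 × 9.81 = 294.3 N down at 0.29 m → arm 0.29 m, τ = 294.3 × 0.29 = 85.35 N·m clockwise.
Sack of grain: 29 × 9.81 = 284.5 N down at 0.71 m → arm 0.71 m, τ = 284.5 × 0.71 = 202 N·m clockwise.
Total clockwise load moment = 444.4 N·m.
The cable tension T acts at 2 m; only its component perpendicular to the bar, T sinθ, produces torque. sin 64° = 0.8988.
Balancing moments: T × 2 × 0.8988 = 444.4, giving T = 444.4 / 1.798 = 247 N.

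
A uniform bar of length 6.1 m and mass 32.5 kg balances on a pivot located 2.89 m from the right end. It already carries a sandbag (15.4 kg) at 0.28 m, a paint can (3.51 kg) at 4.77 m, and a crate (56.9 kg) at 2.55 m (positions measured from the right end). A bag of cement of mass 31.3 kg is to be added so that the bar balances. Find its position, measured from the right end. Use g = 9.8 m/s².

x ≈ 4.42 m from the right end

Sum moments about the pivot (at 2.89 m from the right end) (the support reaction has zero arm there).
Beam weight: 32.5 × 9.8 = 318.5 N down at 3.05 m → arm 0.16 m, τ = 318.5 × 0.16 = 50.96 N·m counterclockwise.
Sandbag: 15.4 × 9.8 = 150.9 N down at 0.28 m → arm 2.61 m, τ = 150.9 × 2.61 = 393.8 N·m clockwise.
Paint can: 3.51 × 9.8 = 34.4 N down at 4.77 m → arm 1.88 m, τ = 34.4 × 1.88 = 64.67 N·m counterclockwise.
Crate: 56.9 × 9.8 = 557.6 N down at 2.55 m → arm 0.34 m, τ = 557.6 × 0.34 = 189.6 N·m clockwise.
Net moment of existing loads = 467.8 N·m clockwise.
The bag of cement weighs 31.3 × 9.8 = 306.7 N and must supply an equal counterclockwise moment, so its lever arm about the pivot is 467.8 / 306.7 = 1.53 m.
That puts it at 2.89 + 1.53 = 4.42 m from the right end.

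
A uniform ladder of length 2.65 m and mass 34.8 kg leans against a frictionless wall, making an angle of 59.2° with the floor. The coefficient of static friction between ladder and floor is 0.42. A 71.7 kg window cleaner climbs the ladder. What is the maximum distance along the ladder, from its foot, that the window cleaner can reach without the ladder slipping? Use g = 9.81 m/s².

Taking torques about the foot of the ladder:
Ladder weight 34.8×9.81 = 341.4 N acts at 1.325 m along the ladder; its horizontal arm is 1.325·cos59.2° = 0.6785 m → τ = 231.6 N·m clockwise.
Window cleaner weight 71.7×9.81 = 703.4 N at distance d → arm d·cos59.2° → τ = 703.4·d·0.512 clockwise.
Wall normal N at the top has arm L sinθ = 2.276 m counterclockwise, so Στ = 0 gives N·2.276 = 231.6 + 360.1·d.
ΣFy = 0 ⇒ N_floor = 1045 N, so the maximum friction is μ_s·N_floor = 0.42×1045 = 438.9 N. ΣFx = 0 ⇒ N_wall = f, so at the slipping point N = 438.9 N.
Substituting: 438.9×2.276 = 231.6 + 360.1·d ⇒ d = (998.9 − 231.6) / 360.1 = 2.13 m.

d ≈ 2.13 m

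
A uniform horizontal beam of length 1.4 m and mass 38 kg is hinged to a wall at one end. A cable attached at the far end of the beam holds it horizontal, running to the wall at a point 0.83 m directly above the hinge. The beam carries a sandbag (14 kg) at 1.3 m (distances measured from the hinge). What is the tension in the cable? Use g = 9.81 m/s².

T ≈ 616 N

Taking torques about the hinge:
Beam weight: 38 × 9.81 = 372.8 N down at 0.7 m → arm 0.7 m, τ = 372.8 × 0.7 = 261 N·m clockwise.
Sandbag: 14 × 9.81 = 137.3 N down at 1.3 m → arm 1.3 m, τ = 137.3 × 1.3 = 178.5 N·m clockwise.
Total clockwise load moment = 439.5 N·m.
The cable tension T acts at 1.4 m; only its component perpendicular to the beam, T sinθ, produces torque. sinθ = h/√(h²+d²) = 0.83/√(0.83²+1.4²) = 0.51.
For rotational equilibrium, T × 1.4 × 0.51 = 439.5, so T = 439.5 / 0.714 = 616 N.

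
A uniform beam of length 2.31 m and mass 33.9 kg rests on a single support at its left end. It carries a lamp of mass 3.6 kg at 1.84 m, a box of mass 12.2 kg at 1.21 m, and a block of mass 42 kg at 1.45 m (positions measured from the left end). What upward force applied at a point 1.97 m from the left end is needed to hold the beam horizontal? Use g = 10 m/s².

About the left end:
Beam weight: 33.9 × 10 = 339 N down at 1.155 m → arm 1.155 m, τ = 339 × 1.155 = 391.5 N·m clockwise.
Lamp: 3.6 × 10 = 36 N down at 1.84 m → arm 1.84 m, τ = 36 × 1.84 = 66.24 N·m clockwise.
Box: 12.2 × 10 = 122 N down at 1.21 m → arm 1.21 m, τ = 122 × 1.21 = 147.6 N·m clockwise.
Block: 42 × 10 = 420 N down at 1.45 m → arm 1.45 m, τ = 420 × 1.45 = 609 N·m clockwise.
Net moment of the loads = 1214 N·m clockwise.
The upward force F acts at a point 1.97 m from the left end, arm 1.97 m, giving F × 1.97 counterclockwise.
Balancing moments: F × 1.97 = 1214, giving F = 1214 / 1.97 = 616 N.

F ≈ 616 N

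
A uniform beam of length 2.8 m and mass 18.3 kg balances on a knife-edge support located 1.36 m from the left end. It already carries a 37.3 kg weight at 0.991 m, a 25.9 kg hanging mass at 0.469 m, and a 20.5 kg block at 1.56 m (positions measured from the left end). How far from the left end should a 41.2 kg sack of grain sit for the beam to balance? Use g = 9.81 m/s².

x ≈ 2.14 m from the left end

Choose the knife-edge support (at 1.36 m from the left end) as the axis so the support reaction has zero arm there.
Beam weight: 18.3 × 9.81 = 179.5 N down at 1.4 m → arm 0.04 m, τ = 179.5 × 0.04 = 7.18 N·m clockwise.
Weight: 37.3 × 9.81 = 365.9 N down at 0.991 m → arm 0.369 m, τ = 365.9 × 0.369 = 135 N·m counterclockwise.
Hanging mass: 25.9 × 9.81 = 254.1 N down at 0.469 m → arm 0.891 m, τ = 254.1 × 0.891 = 226.4 N·m counterclockwise.
Block: 20.5 × 9.81 = 201.1 N down at 1.56 m → arm 0.2 m, τ = 201.1 × 0.2 = 40.22 N·m clockwise.
Net moment of existing loads = 314 N·m counterclockwise.
The sack of grain weighs 41.2 × 9.81 = 404.2 N and must supply an equal clockwise moment, so its lever arm about the knife-edge support is 314 / 404.2 = 0.777 m.
That puts it at 1.36 + 0.777 = 2.14 m from the left end.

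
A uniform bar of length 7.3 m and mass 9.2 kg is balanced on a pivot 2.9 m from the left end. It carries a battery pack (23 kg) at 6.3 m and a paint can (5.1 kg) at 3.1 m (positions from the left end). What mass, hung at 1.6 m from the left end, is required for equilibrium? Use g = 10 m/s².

Choose the pivot (at 2.9 m from the left end) as the axis so the support reaction has zero arm there.
Beam weight: 9.2 × 10 = 92 N down at 3.65 m → arm 0.75 m, τ = 92 × 0.75 = 69 N·m clockwise.
Battery pack: 23 × 10 = 230 N down at 6.3 m → arm 3.4 m, τ = 230 × 3.4 = 782 N·m clockwise.
Paint can: 5.1 × 10 = 51 N down at 3.1 m → arm 0.2 m, τ = 51 × 0.2 = 10.2 N·m clockwise.
Net moment of known loads = 861.2 N·m clockwise.
An unknown mass m at 1.6 m has arm 1.3 m; its moment is m·g·1.3 counterclockwise.
Balancing moments: m × 10 × 1.3 = 861.2, giving m = 861.2 / (10 × 1.3) = 66.2 kg.

m ≈ 66.2 kg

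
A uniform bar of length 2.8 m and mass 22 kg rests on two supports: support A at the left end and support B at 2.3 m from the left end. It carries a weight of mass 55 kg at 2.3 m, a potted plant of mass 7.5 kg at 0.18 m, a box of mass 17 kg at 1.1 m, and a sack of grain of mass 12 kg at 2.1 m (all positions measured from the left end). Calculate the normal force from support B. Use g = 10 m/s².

R_B ≈ 881 N

About support A:
Beam weight: 22 × 10 = 220 N down at 1.4 m → arm 1.4 m, τ = 220 × 1.4 = 308 N·m clockwise.
Weight: 55 × 10 = 550 N down at 2.3 m → arm 2.3 m, τ = 550 × 2.3 = 1265 N·m clockwise.
Potted plant: 7.5 × 10 = 75 N down at 0.18 m → arm 0.18 m, τ = 75 × 0.18 = 13.5 N·m clockwise.
Box: 17 × 10 = 170 N down at 1.1 m → arm 1.1 m, τ = 170 × 1.1 = 187 N·m clockwise.
Sack of grain: 12 × 10 = 120 N down at 2.1 m → arm 2.1 m, τ = 120 × 2.1 = 252 N·m clockwise.
Net load moment about support A = 2026 N·m clockwise.
Reaction R at support B is upward at 2.3 m, arm 2.3 m → moment R × 2.3 counterclockwise.
For rotational equilibrium, R × 2.3 = 2026, so R = 881 N.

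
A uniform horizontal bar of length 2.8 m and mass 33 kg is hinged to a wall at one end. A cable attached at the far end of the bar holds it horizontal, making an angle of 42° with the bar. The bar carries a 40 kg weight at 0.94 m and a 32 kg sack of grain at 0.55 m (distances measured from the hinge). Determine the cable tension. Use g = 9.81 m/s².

T ≈ 531 N

Take moments about the hinge.
Beam weight: 33 × 9.81 = 323.7 N down at 1.4 m → arm 1.4 m, τ = 323.7 × 1.4 = 453.2 N·m clockwise.
Weight: 40 × 9.81 = 392.4 N down at 0.94 m → arm 0.94 m, τ = 392.4 × 0.94 = 368.9 N·m clockwise.
Sack of grain: 32 × 9.81 = 313.9 N down at 0.55 m → arm 0.55 m, τ = 313.9 × 0.55 = 172.6 N·m clockwise.
Total clockwise load moment = 994.7 N·m.
The cable tension T acts at 2.8 m; only its component perpendicular to the bar, T sinθ, produces torque. sin 42° = 0.6691.
For rotational equilibrium, T × 2.8 × 0.6691 = 994.7, so T = 994.7 / 1.873 = 531 N.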